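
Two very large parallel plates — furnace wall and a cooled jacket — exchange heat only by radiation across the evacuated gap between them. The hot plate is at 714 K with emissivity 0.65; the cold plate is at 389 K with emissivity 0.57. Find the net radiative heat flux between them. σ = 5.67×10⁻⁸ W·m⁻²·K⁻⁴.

q ≈ 5860 W/m²

For two infinite grey parallel plates, q = σ(T₁⁴ − T₂⁴)/(1/ε₁ + 1/ε₂ − 1).
T₁⁴ − T₂⁴ = 2.599×10¹¹ − 2.290×10¹⁰ = 2.370×10¹¹ K⁴.
1/ε₁ + 1/ε₂ − 1 = 1.538 + 1.754 − 1 = 2.293.
q = 5.67×10⁻⁸ × 2.370×10¹¹ / 2.293.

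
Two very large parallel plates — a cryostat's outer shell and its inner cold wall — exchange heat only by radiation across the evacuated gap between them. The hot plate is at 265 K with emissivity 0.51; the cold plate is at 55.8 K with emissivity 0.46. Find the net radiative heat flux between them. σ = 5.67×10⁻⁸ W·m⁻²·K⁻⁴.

q ≈ 89.0 W/m²

For two infinite grey parallel plates, q = σ(T₁⁴ − T₂⁴)/(1/ε₁ + 1/ε₂ − 1).
T₁⁴ − T₂⁴ = 4.932×10⁹ − 9.695×10⁶ = 4.922×10⁹ K⁴.
1/ε₁ + 1/ε₂ − 1 = 1.961 + 2.174 − 1 = 3.135.
q = 5.67×10⁻⁸ × 4.922×10⁹ / 3.135.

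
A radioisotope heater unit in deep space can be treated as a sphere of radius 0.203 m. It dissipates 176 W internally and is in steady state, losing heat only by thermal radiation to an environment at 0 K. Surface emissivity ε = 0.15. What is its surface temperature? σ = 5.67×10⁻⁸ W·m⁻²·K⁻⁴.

T ≈ 447 K

Steady state: internal power = radiated power, P = εσA T⁴.
Radiating area A = 4πr² = 0.5178 m².
T⁴ = P/(εσA) = 176/(0.15·5.67×10⁻⁸·0.5178) = 3.996×10¹⁰ K⁴.
T = (3.996×10¹⁰)^(1/4).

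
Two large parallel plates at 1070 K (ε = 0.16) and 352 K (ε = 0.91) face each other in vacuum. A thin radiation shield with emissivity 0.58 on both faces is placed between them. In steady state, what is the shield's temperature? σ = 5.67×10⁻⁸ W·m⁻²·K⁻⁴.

In steady state the net flux on the hot side equals that on the cold side.
σ(T₁⁴−T_s⁴)/D₁ = σ(T_s⁴−T₂⁴)/D₂, with D₁ = 1/ε₁+1/ε_s−1 = 6.974, D₂ = 1/ε_s+1/ε₂−1 = 1.823.
Solve for T_s⁴: T_s⁴ = (D₂·T₁⁴ + D₁·T₂⁴)/(D₁+D₂) = 2.838×10¹¹ K⁴.

T_s ≈ 730 K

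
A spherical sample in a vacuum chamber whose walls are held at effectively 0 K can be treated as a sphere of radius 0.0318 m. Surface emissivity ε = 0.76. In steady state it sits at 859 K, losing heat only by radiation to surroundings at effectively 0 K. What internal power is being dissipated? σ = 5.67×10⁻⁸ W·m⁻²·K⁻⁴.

P ≈ 298 W

Steady state: P = εσA T⁴.
A = 4πr² = 0.01271 m²; T⁴ = (859)⁴ = 5.445×10¹¹ K⁴.
P = 0.76 × 5.67×10⁻⁸ × 0.01271 × 5.445×10¹¹.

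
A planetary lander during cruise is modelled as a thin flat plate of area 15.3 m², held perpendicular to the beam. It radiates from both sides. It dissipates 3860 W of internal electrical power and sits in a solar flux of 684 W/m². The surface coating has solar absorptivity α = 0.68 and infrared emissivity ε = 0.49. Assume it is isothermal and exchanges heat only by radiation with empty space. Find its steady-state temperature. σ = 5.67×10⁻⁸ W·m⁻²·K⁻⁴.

At steady state, absorbed solar power + internal power = radiated power.
Absorbed: α·S·A_cross = 0.68·684·15.30 = 7116 W (cross-section A).
Total input = 7116 + 3860 = 10980 W.
Radiated: εσ·A_surf·T⁴ with A_surf = 2A = 30.60 m².
T⁴ = 10980/(0.49·5.67×10⁻⁸·30.60) = 1.291×10¹⁰ K⁴.

T ≈ 337 K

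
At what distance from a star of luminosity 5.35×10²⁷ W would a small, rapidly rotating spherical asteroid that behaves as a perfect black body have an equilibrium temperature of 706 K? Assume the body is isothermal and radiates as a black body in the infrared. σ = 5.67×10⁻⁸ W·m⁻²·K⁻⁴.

For an isothermal black-emitting sphere, (1−a)S·πr² = σ·4πr²·T⁴ ⇒ S = 4σT⁴/(1−a).
S = 4·5.67×10⁻⁸·(706)⁴/1.00 = 56350 W/m².
Flux falls as S = L/(4πd²), so d = √(L/(4πS)) = √(5.35×10²⁷/(4π·56350)).

d ≈ 8.69×10¹⁰ m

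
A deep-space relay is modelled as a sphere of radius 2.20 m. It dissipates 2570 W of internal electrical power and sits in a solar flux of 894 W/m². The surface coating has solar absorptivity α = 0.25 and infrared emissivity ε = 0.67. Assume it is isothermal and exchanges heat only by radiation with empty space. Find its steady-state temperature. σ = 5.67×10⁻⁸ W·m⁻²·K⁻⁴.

At steady state, absorbed solar power + internal power = radiated power.
Absorbed: α·S·A_cross = 0.25·894·15.21 = 3398 W (cross-section πr²).
Total input = 3398 + 2570 = 5968 W.
Radiated: εσ·A_surf·T⁴ with A_surf = 4πr² = 60.82 m².
T⁴ = 5968/(0.67·5.67×10⁻⁸·60.82) = 2.583×10⁹ K⁴.

T ≈ 225 K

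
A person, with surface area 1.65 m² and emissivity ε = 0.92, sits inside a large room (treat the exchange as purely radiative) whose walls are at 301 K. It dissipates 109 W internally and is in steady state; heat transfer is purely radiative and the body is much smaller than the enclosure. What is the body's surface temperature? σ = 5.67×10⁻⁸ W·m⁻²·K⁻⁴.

For a small grey body in a large enclosure, net radiated power = εσA(T⁴ − T_w⁴).
Steady state: P = εσA(T⁴ − T_w⁴) with A = 1.65 m².
T⁴ = P/(εσA) + T_w⁴ = 109/(0.92·5.67×10⁻⁸·1.650) + (301)⁴
    = 1.266×10⁹ + 8.209×10⁹ = 9.475×10⁹ K⁴.

T ≈ 312 K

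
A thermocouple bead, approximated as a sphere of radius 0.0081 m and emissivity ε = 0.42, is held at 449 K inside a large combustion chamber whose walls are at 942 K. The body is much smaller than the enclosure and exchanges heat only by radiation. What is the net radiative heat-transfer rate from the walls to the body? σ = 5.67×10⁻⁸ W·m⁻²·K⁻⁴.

For a small grey body in a large enclosure: P_net = εσA(T_body⁴ − T_wall⁴).
A = 4πr² = 8.245×10⁻⁴ m²; T_body⁴ − T_wall⁴ = 4.064×10¹⁰ − 7.874×10¹¹ = -7.468×10¹¹ K⁴.
|P_net| = 0.42·5.67×10⁻⁸·8.245×10⁻⁴·7.468×10¹¹.

P_net ≈ 14.7 W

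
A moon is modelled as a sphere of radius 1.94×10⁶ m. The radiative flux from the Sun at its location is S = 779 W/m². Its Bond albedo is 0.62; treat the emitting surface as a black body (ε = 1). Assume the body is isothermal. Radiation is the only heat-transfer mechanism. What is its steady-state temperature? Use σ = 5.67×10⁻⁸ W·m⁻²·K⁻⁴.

At equilibrium, absorbed power = emitted power.
Absorbing cross-section = πr² = 1.182×10¹³ m²; emitting surface = 4πr² = 4.729×10¹³ m² (ratio 4).
(1−a)S·A_cross = εσ·A_surf·T⁴  ⇒  T⁴ = (1−a)S/(4σ).
T⁴ = 0.380·779/(4·5.67×10⁻⁸) = 1.305×10⁹ K⁴.
T = (1.305×10⁹)^(1/4).

T ≈ 190 K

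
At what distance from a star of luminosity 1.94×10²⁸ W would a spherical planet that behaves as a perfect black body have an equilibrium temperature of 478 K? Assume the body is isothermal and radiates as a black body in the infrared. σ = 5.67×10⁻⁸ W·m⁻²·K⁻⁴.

d ≈ 3.61×10¹¹ m

For an isothermal black-emitting sphere, (1−a)S·πr² = σ·4πr²·T⁴ ⇒ S = 4σT⁴/(1−a).
S = 4·5.67×10⁻⁸·(478)⁴/1.00 = 11840 W/m².
Flux falls as S = L/(4πd²), so d = √(L/(4πS)) = √(1.94×10²⁸/(4π·11840)).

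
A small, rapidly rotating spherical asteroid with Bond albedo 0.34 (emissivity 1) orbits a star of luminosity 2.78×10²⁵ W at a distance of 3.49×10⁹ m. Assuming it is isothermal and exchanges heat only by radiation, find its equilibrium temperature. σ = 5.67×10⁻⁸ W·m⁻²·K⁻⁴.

T ≈ 853 K

First find the stellar flux at distance d: S = L/(4πd²) = 2.78×10²⁵/(4π·(3.49×10⁹)²) = 1.816×10⁵ W/m².
For an isothermal sphere, absorbed (1−a)S·πr² = emitted σ·4πr²·T⁴, so T⁴ = (1−a)S/(4σ).
T⁴ = 0.660·1.816×10⁵/(4·5.67×10⁻⁸) = 5.285×10¹¹ K⁴.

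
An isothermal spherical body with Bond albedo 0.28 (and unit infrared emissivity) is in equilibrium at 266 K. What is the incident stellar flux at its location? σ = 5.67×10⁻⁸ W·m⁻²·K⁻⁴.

S ≈ 1580 W/m²

(1−a)S·πr² = σ·4πr²·T⁴ ⇒ S = 4σT⁴/(1−a).
S = 4·5.67×10⁻⁸·5.006×10⁹/0.720.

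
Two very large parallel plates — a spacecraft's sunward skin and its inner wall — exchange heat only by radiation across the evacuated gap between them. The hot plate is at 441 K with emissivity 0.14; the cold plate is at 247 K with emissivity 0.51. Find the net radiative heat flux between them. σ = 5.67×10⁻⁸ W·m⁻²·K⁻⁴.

For two infinite grey parallel plates, q = σ(T₁⁴ − T₂⁴)/(1/ε₁ + 1/ε₂ − 1).
T₁⁴ − T₂⁴ = 3.782×10¹⁰ − 3.722×10⁹ = 3.410×10¹⁰ K⁴.
1/ε₁ + 1/ε₂ − 1 = 7.143 + 1.961 − 1 = 8.104.
q = 5.67×10⁻⁸ × 3.410×10¹⁰ / 8.104.

q ≈ 239 W/m²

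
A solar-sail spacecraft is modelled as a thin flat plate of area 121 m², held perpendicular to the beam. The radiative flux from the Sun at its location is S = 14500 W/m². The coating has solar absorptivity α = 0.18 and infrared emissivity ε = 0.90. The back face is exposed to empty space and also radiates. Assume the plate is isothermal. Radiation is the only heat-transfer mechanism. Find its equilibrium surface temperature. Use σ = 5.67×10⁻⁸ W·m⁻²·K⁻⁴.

At equilibrium, absorbed power = emitted power.
Absorbing cross-section = A = 121.0 m²; emitting surface = 2A = 242.0 m² (ratio 2).
αS·A_cross = εσ·A_surf·T⁴  ⇒  T⁴ = αS/(ε·2σ).
T⁴ = 0.180·14500/(0.90·2·5.67×10⁻⁸) = 2.557×10¹⁰ K⁴.
T = (2.557×10¹⁰)^(1/4).

T ≈ 400 K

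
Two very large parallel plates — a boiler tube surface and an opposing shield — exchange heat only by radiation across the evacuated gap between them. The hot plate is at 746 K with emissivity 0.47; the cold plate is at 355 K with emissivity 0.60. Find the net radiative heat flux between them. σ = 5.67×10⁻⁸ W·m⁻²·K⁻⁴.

q ≈ 5960 W/m²

For two infinite grey parallel plates, q = σ(T₁⁴ − T₂⁴)/(1/ε₁ + 1/ε₂ − 1).
T₁⁴ − T₂⁴ = 3.097×10¹¹ − 1.588×10¹⁰ = 2.938×10¹¹ K⁴.
1/ε₁ + 1/ε₂ − 1 = 2.128 + 1.667 − 1 = 2.794.
q = 5.67×10⁻⁸ × 2.938×10¹¹ / 2.794.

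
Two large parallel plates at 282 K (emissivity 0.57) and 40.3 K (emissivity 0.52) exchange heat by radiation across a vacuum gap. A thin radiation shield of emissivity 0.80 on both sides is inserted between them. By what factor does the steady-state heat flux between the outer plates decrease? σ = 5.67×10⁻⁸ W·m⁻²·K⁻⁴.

Without shield: q₀ = σΔ(T⁴)/(1/ε₁+1/ε₂−1) with denominator 2.677.
With shield the two gaps are in series; the resistances add: (1/ε₁+1/ε_s−1)+(1/ε_s+1/ε₂−1) = 2.004+2.173 = 4.177.
Heat-flux ratio q₀/q = 4.177/2.677.

factor ≈ 1.56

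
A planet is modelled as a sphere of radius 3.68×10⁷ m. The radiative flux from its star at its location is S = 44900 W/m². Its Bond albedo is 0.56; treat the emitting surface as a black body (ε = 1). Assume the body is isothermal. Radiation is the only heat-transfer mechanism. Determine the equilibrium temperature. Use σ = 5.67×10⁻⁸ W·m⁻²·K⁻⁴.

T ≈ 543 K

At equilibrium, absorbed power = emitted power.
Absorbing cross-section = πr² = 4.254×10¹⁵ m²; emitting surface = 4πr² = 1.702×10¹⁶ m² (ratio 4).
(1−a)S·A_cross = εσ·A_surf·T⁴  ⇒  T⁴ = (1−a)S/(4σ).
T⁴ = 0.440·44900/(4·5.67×10⁻⁸) = 8.711×10¹⁰ K⁴.
T = (8.711×10¹⁰)^(1/4).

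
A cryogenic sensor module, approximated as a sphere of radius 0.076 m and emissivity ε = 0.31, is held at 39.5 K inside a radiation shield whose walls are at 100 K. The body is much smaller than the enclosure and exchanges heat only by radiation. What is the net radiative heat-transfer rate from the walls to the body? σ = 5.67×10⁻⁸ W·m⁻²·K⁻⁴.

For a small grey body in a large enclosure: P_net = εσA(T_body⁴ − T_wall⁴).
A = 4πr² = 0.07258 m²; T_body⁴ − T_wall⁴ = 2.434×10⁶ − 1.000×10⁸ = -9.757×10⁷ K⁴.
|P_net| = 0.31·5.67×10⁻⁸·0.07258·9.757×10⁷.

P_net ≈ 0.124 W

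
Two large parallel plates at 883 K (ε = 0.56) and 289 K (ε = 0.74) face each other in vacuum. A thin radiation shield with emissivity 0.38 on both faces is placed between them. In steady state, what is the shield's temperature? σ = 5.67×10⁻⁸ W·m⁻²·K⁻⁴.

T_s ≈ 732 K

In steady state the net flux on the hot side equals that on the cold side.
σ(T₁⁴−T_s⁴)/D₁ = σ(T_s⁴−T₂⁴)/D₂, with D₁ = 1/ε₁+1/ε_s−1 = 3.417, D₂ = 1/ε_s+1/ε₂−1 = 2.983.
Solve for T_s⁴: T_s⁴ = (D₂·T₁⁴ + D₁·T₂⁴)/(D₁+D₂) = 2.871×10¹¹ K⁴.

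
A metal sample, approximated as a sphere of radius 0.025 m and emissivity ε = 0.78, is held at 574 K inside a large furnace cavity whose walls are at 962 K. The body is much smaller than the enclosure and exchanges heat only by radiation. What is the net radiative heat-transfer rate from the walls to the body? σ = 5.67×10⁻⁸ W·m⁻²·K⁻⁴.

P_net ≈ 260 W

For a small grey body in a large enclosure: P_net = εσA(T_body⁴ − T_wall⁴).
A = 4πr² = 0.007854 m²; T_body⁴ − T_wall⁴ = 1.086×10¹¹ − 8.564×10¹¹ = -7.479×10¹¹ K⁴.
|P_net| = 0.78·5.67×10⁻⁸·0.007854·7.479×10¹¹.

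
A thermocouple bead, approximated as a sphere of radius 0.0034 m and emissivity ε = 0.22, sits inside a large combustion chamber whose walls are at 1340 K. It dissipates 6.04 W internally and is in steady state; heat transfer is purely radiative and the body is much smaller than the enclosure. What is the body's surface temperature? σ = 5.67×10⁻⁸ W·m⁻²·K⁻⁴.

T ≈ 1600 K

For a small grey body in a large enclosure, net radiated power = εσA(T⁴ − T_w⁴).
Steady state: P = εσA(T⁴ − T_w⁴) with A = 4πr² = 1.453×10⁻⁴ m².
T⁴ = P/(εσA) + T_w⁴ = 6.04/(0.22·5.67×10⁻⁸·1.453×10⁻⁴) + (1340)⁴
    = 3.333×10¹² + 3.224×10¹² = 6.557×10¹² K⁴.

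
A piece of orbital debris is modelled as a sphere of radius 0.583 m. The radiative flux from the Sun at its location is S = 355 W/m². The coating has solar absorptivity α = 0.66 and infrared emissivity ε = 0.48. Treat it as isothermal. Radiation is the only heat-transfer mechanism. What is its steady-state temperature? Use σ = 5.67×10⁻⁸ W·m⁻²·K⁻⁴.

At equilibrium, absorbed power = emitted power.
Absorbing cross-section = πr² = 1.068 m²; emitting surface = 4πr² = 4.271 m² (ratio 4).
αS·A_cross = εσ·A_surf·T⁴  ⇒  T⁴ = αS/(ε·4σ).
T⁴ = 0.660·355/(0.48·4·5.67×10⁻⁸) = 2.152×10⁹ K⁴.
T = (2.152×10⁹)^(1/4).

T ≈ 215 K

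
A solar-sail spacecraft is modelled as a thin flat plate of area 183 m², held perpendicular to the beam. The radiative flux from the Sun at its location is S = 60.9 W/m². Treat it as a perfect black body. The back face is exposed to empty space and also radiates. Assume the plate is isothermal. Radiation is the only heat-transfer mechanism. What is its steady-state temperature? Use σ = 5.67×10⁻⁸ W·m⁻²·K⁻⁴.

T ≈ 152 K

At equilibrium, absorbed power = emitted power.
Absorbing cross-section = A = 183.0 m²; emitting surface = 2A = 366.0 m² (ratio 2).
S·A_cross = εσ·A_surf·T⁴  ⇒  T⁴ = S/(2σ).
T⁴ = 1.00·60.9/(2·5.67×10⁻⁸) = 5.370×10⁸ K⁴.
T = (5.370×10⁸)^(1/4).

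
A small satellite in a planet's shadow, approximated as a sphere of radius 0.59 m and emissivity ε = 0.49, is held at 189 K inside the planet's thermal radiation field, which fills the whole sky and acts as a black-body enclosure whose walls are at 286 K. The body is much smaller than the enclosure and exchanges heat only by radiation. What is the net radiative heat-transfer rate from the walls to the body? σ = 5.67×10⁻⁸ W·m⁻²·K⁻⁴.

P_net ≈ 658 W

For a small grey body in a large enclosure: P_net = εσA(T_body⁴ − T_wall⁴).
A = 4πr² = 4.374 m²; T_body⁴ − T_wall⁴ = 1.276×10⁹ − 6.691×10⁹ = -5.415×10⁹ K⁴.
|P_net| = 0.49·5.67×10⁻⁸·4.374·5.415×10⁹.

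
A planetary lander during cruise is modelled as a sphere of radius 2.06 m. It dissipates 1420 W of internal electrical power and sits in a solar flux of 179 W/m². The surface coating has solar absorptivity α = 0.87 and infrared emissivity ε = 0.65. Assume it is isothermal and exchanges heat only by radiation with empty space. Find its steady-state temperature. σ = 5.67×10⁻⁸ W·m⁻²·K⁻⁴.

T ≈ 205 K

At steady state, absorbed solar power + internal power = radiated power.
Absorbed: α·S·A_cross = 0.87·179·13.33 = 2076 W (cross-section πr²).
Total input = 2076 + 1420 = 3496 W.
Radiated: εσ·A_surf·T⁴ with A_surf = 4πr² = 53.33 m².
T⁴ = 3496/(0.65·5.67×10⁻⁸·53.33) = 1.779×10⁹ K⁴.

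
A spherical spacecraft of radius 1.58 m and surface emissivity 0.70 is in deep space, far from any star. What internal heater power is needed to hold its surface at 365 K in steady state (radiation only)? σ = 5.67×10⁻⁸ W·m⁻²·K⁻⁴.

P = εσ·4πr²·T⁴.
4πr² = 31.37 m²; T⁴ = 1.775×10¹⁰ K⁴.
P = 0.70·5.67×10⁻⁸·31.37·1.775×10¹⁰.

P ≈ 22100 W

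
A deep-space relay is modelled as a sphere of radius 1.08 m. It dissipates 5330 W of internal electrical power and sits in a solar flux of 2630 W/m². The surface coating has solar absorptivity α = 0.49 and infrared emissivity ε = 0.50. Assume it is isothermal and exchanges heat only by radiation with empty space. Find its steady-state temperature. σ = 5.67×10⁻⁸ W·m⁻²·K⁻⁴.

T ≈ 394 K

At steady state, absorbed solar power + internal power = radiated power.
Absorbed: α·S·A_cross = 0.49·2630·3.664 = 4722 W (cross-section πr²).
Total input = 4722 + 5330 = 10050 W.
Radiated: εσ·A_surf·T⁴ with A_surf = 4πr² = 14.66 m².
T⁴ = 10050/(0.50·5.67×10⁻⁸·14.66) = 2.419×10¹⁰ K⁴.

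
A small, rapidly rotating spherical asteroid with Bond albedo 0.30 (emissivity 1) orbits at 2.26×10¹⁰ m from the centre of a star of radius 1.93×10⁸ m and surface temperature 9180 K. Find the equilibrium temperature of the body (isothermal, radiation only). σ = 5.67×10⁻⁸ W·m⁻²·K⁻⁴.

T ≈ 549 K

The star's surface emits σT_*⁴; at distance d the flux is S = σT_*⁴(R_*/d)².
S = 5.67×10⁻⁸·(9180)⁴·(1.93×10⁸/2.26×10¹⁰)² = 29370 W/m².
For an isothermal sphere T⁴ = (1−a)S/(4σ) = 9.064×10¹⁰ K⁴.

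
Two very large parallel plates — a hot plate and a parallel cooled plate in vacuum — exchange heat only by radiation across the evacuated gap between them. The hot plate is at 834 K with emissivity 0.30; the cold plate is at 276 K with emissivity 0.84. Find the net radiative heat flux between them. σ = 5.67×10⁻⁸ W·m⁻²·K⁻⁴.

q ≈ 7690 W/m²

For two infinite grey parallel plates, q = σ(T₁⁴ − T₂⁴)/(1/ε₁ + 1/ε₂ − 1).
T₁⁴ − T₂⁴ = 4.838×10¹¹ − 5.803×10⁹ = 4.780×10¹¹ K⁴.
1/ε₁ + 1/ε₂ − 1 = 3.333 + 1.190 − 1 = 3.524.
q = 5.67×10⁻⁸ × 4.780×10¹¹ / 3.524.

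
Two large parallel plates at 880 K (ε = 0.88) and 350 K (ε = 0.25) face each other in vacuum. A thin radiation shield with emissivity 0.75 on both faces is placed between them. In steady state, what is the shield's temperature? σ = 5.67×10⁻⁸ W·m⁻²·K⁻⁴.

In steady state the net flux on the hot side equals that on the cold side.
σ(T₁⁴−T_s⁴)/D₁ = σ(T_s⁴−T₂⁴)/D₂, with D₁ = 1/ε₁+1/ε_s−1 = 1.470, D₂ = 1/ε_s+1/ε₂−1 = 4.333.
Solve for T_s⁴: T_s⁴ = (D₂·T₁⁴ + D₁·T₂⁴)/(D₁+D₂) = 4.516×10¹¹ K⁴.

T_s ≈ 820 K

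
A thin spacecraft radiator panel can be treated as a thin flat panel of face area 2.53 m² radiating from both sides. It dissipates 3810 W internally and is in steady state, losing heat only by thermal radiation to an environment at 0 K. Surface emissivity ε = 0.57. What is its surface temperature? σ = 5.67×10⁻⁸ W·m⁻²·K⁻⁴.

T ≈ 391 K

Steady state: internal power = radiated power, P = εσA T⁴.
Radiating area A = 2·2.53 = 5.060 m².
T⁴ = P/(εσA) = 3810/(0.57·5.67×10⁻⁸·5.060) = 2.330×10¹⁰ K⁴.
T = (2.330×10¹⁰)^(1/4).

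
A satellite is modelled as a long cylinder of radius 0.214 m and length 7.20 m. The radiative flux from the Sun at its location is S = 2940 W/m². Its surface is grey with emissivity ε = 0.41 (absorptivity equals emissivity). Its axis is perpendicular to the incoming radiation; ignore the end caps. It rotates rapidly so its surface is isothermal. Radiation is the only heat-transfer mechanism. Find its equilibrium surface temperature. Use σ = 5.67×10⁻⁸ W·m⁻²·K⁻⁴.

T ≈ 358 K

At equilibrium, absorbed power = emitted power.
Absorbing cross-section = 2rL = 3.082 m²; emitting surface = 2πrL = 9.681 m² (ratio π).
εS·A_cross = εσ·A_surf·T⁴  ⇒  T⁴ = S/(πσ)   (ε cancels).
T⁴ = 2940/(π·5.67×10⁻⁸) = 1.650×10¹⁰ K⁴.
T = (1.650×10¹⁰)^(1/4).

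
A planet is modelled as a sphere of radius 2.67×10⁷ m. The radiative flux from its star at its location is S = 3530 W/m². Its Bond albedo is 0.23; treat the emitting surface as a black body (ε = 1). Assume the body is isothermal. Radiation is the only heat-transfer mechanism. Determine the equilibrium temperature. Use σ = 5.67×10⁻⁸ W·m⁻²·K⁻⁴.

At equilibrium, absorbed power = emitted power.
Absorbing cross-section = πr² = 2.240×10¹⁵ m²; emitting surface = 4πr² = 8.958×10¹⁵ m² (ratio 4).
(1−a)S·A_cross = εσ·A_surf·T⁴  ⇒  T⁴ = (1−a)S/(4σ).
T⁴ = 0.770·3530/(4·5.67×10⁻⁸) = 1.198×10¹⁰ K⁴.
T = (1.198×10¹⁰)^(1/4).

T ≈ 331 K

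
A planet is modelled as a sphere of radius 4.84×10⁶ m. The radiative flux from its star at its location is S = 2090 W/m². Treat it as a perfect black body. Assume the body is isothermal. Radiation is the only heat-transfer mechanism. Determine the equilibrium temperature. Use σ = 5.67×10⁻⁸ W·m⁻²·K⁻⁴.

T ≈ 310 K

At equilibrium, absorbed power = emitted power.
Absorbing cross-section = πr² = 7.359×10¹³ m²; emitting surface = 4πr² = 2.944×10¹⁴ m² (ratio 4).
S·A_cross = εσ·A_surf·T⁴  ⇒  T⁴ = S/(4σ).
T⁴ = 1.00·2090/(4·5.67×10⁻⁸) = 9.215×10⁹ K⁴.
T = (9.215×10⁹)^(1/4).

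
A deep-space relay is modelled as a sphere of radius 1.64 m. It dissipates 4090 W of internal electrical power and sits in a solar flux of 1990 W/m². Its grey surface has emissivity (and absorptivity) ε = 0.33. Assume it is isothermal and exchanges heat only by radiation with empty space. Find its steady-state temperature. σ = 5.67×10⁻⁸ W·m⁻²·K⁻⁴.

At steady state, absorbed solar power + internal power = radiated power.
Absorbed: α·S·A_cross = 0.33·1990·8.450 = 5549 W (cross-section πr²).
Total input = 5549 + 4090 = 9639 W.
Radiated: εσ·A_surf·T⁴ with A_surf = 4πr² = 33.80 m².
T⁴ = 9639/(0.33·5.67×10⁻⁸·33.80) = 1.524×10¹⁰ K⁴.

T ≈ 351 K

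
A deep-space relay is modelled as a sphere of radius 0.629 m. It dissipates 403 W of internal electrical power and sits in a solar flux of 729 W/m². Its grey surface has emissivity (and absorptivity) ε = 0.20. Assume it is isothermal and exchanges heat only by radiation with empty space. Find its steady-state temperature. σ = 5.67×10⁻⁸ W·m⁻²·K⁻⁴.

At steady state, absorbed solar power + internal power = radiated power.
Absorbed: α·S·A_cross = 0.20·729·1.243 = 181.2 W (cross-section πr²).
Total input = 181.2 + 403 = 584.2 W.
Radiated: εσ·A_surf·T⁴ with A_surf = 4πr² = 4.972 m².
T⁴ = 584.2/(0.20·5.67×10⁻⁸·4.972) = 1.036×10¹⁰ K⁴.

T ≈ 319 K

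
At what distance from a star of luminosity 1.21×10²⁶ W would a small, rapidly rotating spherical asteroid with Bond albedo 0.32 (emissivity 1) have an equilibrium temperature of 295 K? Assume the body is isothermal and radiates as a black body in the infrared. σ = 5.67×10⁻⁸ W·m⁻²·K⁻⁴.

For an isothermal black-emitting sphere, (1−a)S·πr² = σ·4πr²·T⁴ ⇒ S = 4σT⁴/(1−a).
S = 4·5.67×10⁻⁸·(295)⁴/0.680 = 2526 W/m².
Flux falls as S = L/(4πd²), so d = √(L/(4πS)) = √(1.21×10²⁶/(4π·2526)).

d ≈ 6.17×10¹⁰ m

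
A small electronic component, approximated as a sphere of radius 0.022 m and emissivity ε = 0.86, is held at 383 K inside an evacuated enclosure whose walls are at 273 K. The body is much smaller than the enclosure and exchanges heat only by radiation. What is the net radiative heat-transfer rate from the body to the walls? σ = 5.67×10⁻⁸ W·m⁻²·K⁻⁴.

P_net ≈ 4.73 W

For a small grey body in a large enclosure: P_net = εσA(T_body⁴ − T_wall⁴).
A = 4πr² = 0.006082 m²; T_body⁴ − T_wall⁴ = 2.152×10¹⁰ − 5.555×10⁹ = 1.596×10¹⁰ K⁴.
|P_net| = 0.86·5.67×10⁻⁸·0.006082·1.596×10¹⁰.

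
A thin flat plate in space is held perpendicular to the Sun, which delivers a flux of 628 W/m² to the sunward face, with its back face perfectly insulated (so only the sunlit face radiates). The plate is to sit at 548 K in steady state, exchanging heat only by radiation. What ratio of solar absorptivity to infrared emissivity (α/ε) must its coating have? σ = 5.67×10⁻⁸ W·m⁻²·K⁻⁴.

α/ε ≈ 8.14

Balance: αS·A = εσ·1A·T⁴ ⇒ α/ε = σT⁴/S.
α/ε = 5.67×10⁻⁸·(548)⁴/628 = 5.67×10⁻⁸·9.018×10¹⁰/628.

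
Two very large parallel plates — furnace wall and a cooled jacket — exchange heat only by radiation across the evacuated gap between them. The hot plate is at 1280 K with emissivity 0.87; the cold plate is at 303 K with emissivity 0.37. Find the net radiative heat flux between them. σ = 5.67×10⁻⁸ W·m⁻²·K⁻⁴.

For two infinite grey parallel plates, q = σ(T₁⁴ − T₂⁴)/(1/ε₁ + 1/ε₂ − 1).
T₁⁴ − T₂⁴ = 2.684×10¹² − 8.429×10⁹ = 2.676×10¹² K⁴.
1/ε₁ + 1/ε₂ − 1 = 1.149 + 2.703 − 1 = 2.852.
q = 5.67×10⁻⁸ × 2.676×10¹² / 2.852.

q ≈ 53200 W/m²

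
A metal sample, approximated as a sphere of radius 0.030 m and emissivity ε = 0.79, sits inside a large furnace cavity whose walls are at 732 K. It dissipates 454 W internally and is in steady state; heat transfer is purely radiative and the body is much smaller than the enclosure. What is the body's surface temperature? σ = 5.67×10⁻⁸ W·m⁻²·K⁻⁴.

T ≈ 1040 K

For a small grey body in a large enclosure, net radiated power = εσA(T⁴ − T_w⁴).
Steady state: P = εσA(T⁴ − T_w⁴) with A = 4πr² = 0.01131 m².
T⁴ = P/(εσA) + T_w⁴ = 454/(0.79·5.67×10⁻⁸·0.01131) + (732)⁴
    = 8.962×10¹¹ + 2.871×10¹¹ = 1.183×10¹² K⁴.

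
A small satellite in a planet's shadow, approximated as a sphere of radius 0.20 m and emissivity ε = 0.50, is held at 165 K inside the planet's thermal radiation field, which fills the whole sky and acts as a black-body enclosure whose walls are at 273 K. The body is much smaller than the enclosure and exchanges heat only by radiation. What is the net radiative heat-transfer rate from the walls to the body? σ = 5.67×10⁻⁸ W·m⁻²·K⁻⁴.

P_net ≈ 68.6 W

For a small grey body in a large enclosure: P_net = εσA(T_body⁴ − T_wall⁴).
A = 4πr² = 0.5027 m²; T_body⁴ − T_wall⁴ = 7.412×10⁸ − 5.555×10⁹ = -4.813×10⁹ K⁴.
|P_net| = 0.50·5.67×10⁻⁸·0.5027·4.813×10⁹.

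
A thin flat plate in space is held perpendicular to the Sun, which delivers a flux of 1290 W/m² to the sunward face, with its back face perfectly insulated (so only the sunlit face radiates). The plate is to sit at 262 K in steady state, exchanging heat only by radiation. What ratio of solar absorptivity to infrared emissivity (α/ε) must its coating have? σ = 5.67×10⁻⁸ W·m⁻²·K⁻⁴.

Balance: αS·A = εσ·1A·T⁴ ⇒ α/ε = σT⁴/S.
α/ε = 5.67×10⁻⁸·(262)⁴/1290 = 5.67×10⁻⁸·4.712×10⁹/1290.

α/ε ≈ 0.207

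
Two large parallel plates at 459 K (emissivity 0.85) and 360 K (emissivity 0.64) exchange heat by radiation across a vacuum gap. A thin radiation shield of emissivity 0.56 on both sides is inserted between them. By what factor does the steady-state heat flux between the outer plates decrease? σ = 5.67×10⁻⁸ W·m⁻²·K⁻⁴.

factor ≈ 2.48

Without shield: q₀ = σΔ(T⁴)/(1/ε₁+1/ε₂−1) with denominator 1.739.
With shield the two gaps are in series; the resistances add: (1/ε₁+1/ε_s−1)+(1/ε_s+1/ε₂−1) = 1.962+2.348 = 4.310.
Heat-flux ratio q₀/q = 4.310/1.739.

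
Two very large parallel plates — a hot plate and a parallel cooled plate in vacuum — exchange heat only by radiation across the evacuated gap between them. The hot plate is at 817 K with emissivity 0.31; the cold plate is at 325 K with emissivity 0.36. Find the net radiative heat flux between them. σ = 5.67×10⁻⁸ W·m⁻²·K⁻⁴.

q ≈ 4920 W/m²

For two infinite grey parallel plates, q = σ(T₁⁴ − T₂⁴)/(1/ε₁ + 1/ε₂ − 1).
T₁⁴ − T₂⁴ = 4.455×10¹¹ − 1.116×10¹⁰ = 4.344×10¹¹ K⁴.
1/ε₁ + 1/ε₂ − 1 = 3.226 + 2.778 − 1 = 5.004.
q = 5.67×10⁻⁸ × 4.344×10¹¹ / 5.004.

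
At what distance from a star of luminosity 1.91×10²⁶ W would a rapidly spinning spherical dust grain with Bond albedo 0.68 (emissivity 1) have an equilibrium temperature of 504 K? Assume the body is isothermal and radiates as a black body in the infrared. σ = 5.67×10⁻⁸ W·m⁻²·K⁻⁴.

For an isothermal black-emitting sphere, (1−a)S·πr² = σ·4πr²·T⁴ ⇒ S = 4σT⁴/(1−a).
S = 4·5.67×10⁻⁸·(504)⁴/0.320 = 45730 W/m².
Flux falls as S = L/(4πd²), so d = √(L/(4πS)) = √(1.91×10²⁶/(4π·45730)).

d ≈ 1.82×10¹⁰ m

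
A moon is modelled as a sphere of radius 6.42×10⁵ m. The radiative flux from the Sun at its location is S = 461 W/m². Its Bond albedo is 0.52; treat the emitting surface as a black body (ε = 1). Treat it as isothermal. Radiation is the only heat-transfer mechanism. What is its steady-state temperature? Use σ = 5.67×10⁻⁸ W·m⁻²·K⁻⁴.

At equilibrium, absorbed power = emitted power.
Absorbing cross-section = πr² = 1.295×10¹² m²; emitting surface = 4πr² = 5.179×10¹² m² (ratio 4).
(1−a)S·A_cross = εσ·A_surf·T⁴  ⇒  T⁴ = (1−a)S/(4σ).
T⁴ = 0.480·461/(4·5.67×10⁻⁸) = 9.757×10⁸ K⁴.
T = (9.757×10⁸)^(1/4).

T ≈ 177 K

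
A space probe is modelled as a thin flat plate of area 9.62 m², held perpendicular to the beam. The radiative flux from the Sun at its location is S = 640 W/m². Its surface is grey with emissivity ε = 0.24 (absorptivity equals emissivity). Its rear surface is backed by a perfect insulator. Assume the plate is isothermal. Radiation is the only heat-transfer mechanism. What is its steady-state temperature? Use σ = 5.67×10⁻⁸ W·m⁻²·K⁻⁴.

At equilibrium, absorbed power = emitted power.
Absorbing cross-section = A = 9.620 m²; emitting surface = A = 9.620 m² (ratio 1).
εS·A_cross = εσ·A_surf·T⁴  ⇒  T⁴ = S/(1σ)   (ε cancels).
T⁴ = 640/(1·5.67×10⁻⁸) = 1.129×10¹⁰ K⁴.
T = (1.129×10¹⁰)^(1/4).

T ≈ 326 K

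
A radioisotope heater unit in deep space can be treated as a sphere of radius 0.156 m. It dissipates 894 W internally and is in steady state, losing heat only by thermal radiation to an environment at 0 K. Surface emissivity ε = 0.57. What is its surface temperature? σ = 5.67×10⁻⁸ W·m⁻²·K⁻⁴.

Steady state: internal power = radiated power, P = εσA T⁴.
Radiating area A = 4πr² = 0.3058 m².
T⁴ = P/(εσA) = 894/(0.57·5.67×10⁻⁸·0.3058) = 9.045×10¹⁰ K⁴.
T = (9.045×10¹⁰)^(1/4).

T ≈ 548 K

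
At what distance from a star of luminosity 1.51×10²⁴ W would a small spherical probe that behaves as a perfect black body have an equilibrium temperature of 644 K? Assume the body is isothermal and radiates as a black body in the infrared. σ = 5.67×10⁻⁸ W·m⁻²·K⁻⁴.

For an isothermal black-emitting sphere, (1−a)S·πr² = σ·4πr²·T⁴ ⇒ S = 4σT⁴/(1−a).
S = 4·5.67×10⁻⁸·(644)⁴/1.00 = 39010 W/m².
Flux falls as S = L/(4πd²), so d = √(L/(4πS)) = √(1.51×10²⁴/(4π·39010)).

d ≈ 1.76×10⁹ m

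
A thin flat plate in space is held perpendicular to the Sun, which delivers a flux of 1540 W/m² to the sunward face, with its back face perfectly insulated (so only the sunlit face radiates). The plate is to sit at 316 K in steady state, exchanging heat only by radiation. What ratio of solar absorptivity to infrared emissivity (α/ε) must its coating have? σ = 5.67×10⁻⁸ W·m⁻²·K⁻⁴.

α/ε ≈ 0.367

Balance: αS·A = εσ·1A·T⁴ ⇒ α/ε = σT⁴/S.
α/ε = 5.67×10⁻⁸·(316)⁴/1540 = 5.67×10⁻⁸·9.971×10⁹/1540.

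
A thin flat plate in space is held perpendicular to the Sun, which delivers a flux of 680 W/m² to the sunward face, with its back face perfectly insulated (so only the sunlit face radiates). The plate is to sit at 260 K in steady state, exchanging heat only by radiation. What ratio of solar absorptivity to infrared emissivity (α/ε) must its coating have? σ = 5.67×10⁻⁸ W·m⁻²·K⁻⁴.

α/ε ≈ 0.381

Balance: αS·A = εσ·1A·T⁴ ⇒ α/ε = σT⁴/S.
α/ε = 5.67×10⁻⁸·(260)⁴/680 = 5.67×10⁻⁸·4.570×10⁹/680.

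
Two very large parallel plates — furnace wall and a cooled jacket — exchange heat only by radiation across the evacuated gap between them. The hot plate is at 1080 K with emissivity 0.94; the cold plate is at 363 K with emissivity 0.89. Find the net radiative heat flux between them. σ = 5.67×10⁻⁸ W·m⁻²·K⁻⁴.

q ≈ 64100 W/m²

For two infinite grey parallel plates, q = σ(T₁⁴ − T₂⁴)/(1/ε₁ + 1/ε₂ − 1).
T₁⁴ − T₂⁴ = 1.360×10¹² − 1.736×10¹⁰ = 1.343×10¹² K⁴.
1/ε₁ + 1/ε₂ − 1 = 1.064 + 1.124 − 1 = 1.187.
q = 5.67×10⁻⁸ × 1.343×10¹² / 1.187.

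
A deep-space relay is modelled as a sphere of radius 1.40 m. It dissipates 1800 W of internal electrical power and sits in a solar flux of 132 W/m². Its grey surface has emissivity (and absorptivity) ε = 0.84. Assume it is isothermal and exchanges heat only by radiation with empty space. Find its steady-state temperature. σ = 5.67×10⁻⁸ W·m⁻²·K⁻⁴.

T ≈ 214 K

At steady state, absorbed solar power + internal power = radiated power.
Absorbed: α·S·A_cross = 0.84·132·6.158 = 682.7 W (cross-section πr²).
Total input = 682.7 + 1800 = 2483 W.
Radiated: εσ·A_surf·T⁴ with A_surf = 4πr² = 24.63 m².
T⁴ = 2483/(0.84·5.67×10⁻⁸·24.63) = 2.116×10⁹ K⁴.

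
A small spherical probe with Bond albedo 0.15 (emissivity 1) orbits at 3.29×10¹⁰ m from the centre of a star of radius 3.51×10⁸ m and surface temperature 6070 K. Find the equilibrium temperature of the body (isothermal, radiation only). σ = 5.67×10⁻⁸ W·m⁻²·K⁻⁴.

The star's surface emits σT_*⁴; at distance d the flux is S = σT_*⁴(R_*/d)².
S = 5.67×10⁻⁸·(6070)⁴·(3.51×10⁸/3.29×10¹⁰)² = 8761 W/m².
For an isothermal sphere T⁴ = (1−a)S/(4σ) = 3.283×10¹⁰ K⁴.

T ≈ 426 K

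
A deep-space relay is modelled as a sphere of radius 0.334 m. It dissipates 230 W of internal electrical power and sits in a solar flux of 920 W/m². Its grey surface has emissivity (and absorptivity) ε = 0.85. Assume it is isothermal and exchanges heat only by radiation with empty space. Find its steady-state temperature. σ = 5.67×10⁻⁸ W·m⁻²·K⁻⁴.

At steady state, absorbed solar power + internal power = radiated power.
Absorbed: α·S·A_cross = 0.85·920·0.3505 = 274.1 W (cross-section πr²).
Total input = 274.1 + 230 = 504.1 W.
Radiated: εσ·A_surf·T⁴ with A_surf = 4πr² = 1.402 m².
T⁴ = 504.1/(0.85·5.67×10⁻⁸·1.402) = 7.461×10⁹ K⁴.

T ≈ 294 K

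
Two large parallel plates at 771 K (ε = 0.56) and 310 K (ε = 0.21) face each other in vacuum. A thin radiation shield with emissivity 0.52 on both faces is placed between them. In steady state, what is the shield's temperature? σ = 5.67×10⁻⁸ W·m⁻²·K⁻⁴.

T_s ≈ 702 K

In steady state the net flux on the hot side equals that on the cold side.
σ(T₁⁴−T_s⁴)/D₁ = σ(T_s⁴−T₂⁴)/D₂, with D₁ = 1/ε₁+1/ε_s−1 = 2.709, D₂ = 1/ε_s+1/ε₂−1 = 5.685.
Solve for T_s⁴: T_s⁴ = (D₂·T₁⁴ + D₁·T₂⁴)/(D₁+D₂) = 2.423×10¹¹ K⁴.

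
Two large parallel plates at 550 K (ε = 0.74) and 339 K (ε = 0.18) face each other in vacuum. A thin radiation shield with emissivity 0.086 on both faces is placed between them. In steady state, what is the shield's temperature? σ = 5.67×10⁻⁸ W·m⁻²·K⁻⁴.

In steady state the net flux on the hot side equals that on the cold side.
σ(T₁⁴−T_s⁴)/D₁ = σ(T_s⁴−T₂⁴)/D₂, with D₁ = 1/ε₁+1/ε_s−1 = 11.98, D₂ = 1/ε_s+1/ε₂−1 = 16.18.
Solve for T_s⁴: T_s⁴ = (D₂·T₁⁴ + D₁·T₂⁴)/(D₁+D₂) = 5.820×10¹⁰ K⁴.

T_s ≈ 491 K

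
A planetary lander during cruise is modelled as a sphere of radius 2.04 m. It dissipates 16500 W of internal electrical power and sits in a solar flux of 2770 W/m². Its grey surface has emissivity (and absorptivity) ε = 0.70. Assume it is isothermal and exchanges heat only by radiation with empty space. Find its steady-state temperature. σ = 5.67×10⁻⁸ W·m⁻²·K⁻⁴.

At steady state, absorbed solar power + internal power = radiated power.
Absorbed: α·S·A_cross = 0.70·2770·13.07 = 25350 W (cross-section πr²).
Total input = 25350 + 16500 = 41850 W.
Radiated: εσ·A_surf·T⁴ with A_surf = 4πr² = 52.30 m².
T⁴ = 41850/(0.70·5.67×10⁻⁸·52.30) = 2.016×10¹⁰ K⁴.

T ≈ 377 K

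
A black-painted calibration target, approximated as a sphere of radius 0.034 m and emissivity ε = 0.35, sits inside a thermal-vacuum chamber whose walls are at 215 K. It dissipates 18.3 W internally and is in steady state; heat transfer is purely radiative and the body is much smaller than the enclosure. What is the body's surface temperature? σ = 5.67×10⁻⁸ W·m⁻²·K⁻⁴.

For a small grey body in a large enclosure, net radiated power = εσA(T⁴ − T_w⁴).
Steady state: P = εσA(T⁴ − T_w⁴) with A = 4πr² = 0.01453 m².
T⁴ = P/(εσA) + T_w⁴ = 18.3/(0.35·5.67×10⁻⁸·0.01453) + (215)⁴
    = 6.348×10¹⁰ + 2.137×10⁹ = 6.562×10¹⁰ K⁴.

T ≈ 506 K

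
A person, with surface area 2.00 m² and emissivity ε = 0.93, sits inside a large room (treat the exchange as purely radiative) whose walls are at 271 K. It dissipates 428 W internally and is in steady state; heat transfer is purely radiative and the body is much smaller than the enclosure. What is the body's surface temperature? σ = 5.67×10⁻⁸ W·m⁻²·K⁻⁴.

T ≈ 312 K

For a small grey body in a large enclosure, net radiated power = εσA(T⁴ − T_w⁴).
Steady state: P = εσA(T⁴ − T_w⁴) with A = 2.00 m².
T⁴ = P/(εσA) + T_w⁴ = 428/(0.93·5.67×10⁻⁸·2.000) + (271)⁴
    = 4.058×10⁹ + 5.394×10⁹ = 9.452×10⁹ K⁴.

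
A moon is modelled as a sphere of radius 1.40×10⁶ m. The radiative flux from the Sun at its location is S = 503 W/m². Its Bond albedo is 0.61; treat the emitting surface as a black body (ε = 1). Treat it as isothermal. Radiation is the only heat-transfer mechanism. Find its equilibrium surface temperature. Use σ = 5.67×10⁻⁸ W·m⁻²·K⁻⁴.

At equilibrium, absorbed power = emitted power.
Absorbing cross-section = πr² = 6.158×10¹² m²; emitting surface = 4πr² = 2.463×10¹³ m² (ratio 4).
(1−a)S·A_cross = εσ·A_surf·T⁴  ⇒  T⁴ = (1−a)S/(4σ).
T⁴ = 0.390·503/(4·5.67×10⁻⁸) = 8.649×10⁸ K⁴.
T = (8.649×10⁸)^(1/4).

T ≈ 171 K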